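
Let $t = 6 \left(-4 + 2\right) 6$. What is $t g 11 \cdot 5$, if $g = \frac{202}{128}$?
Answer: $- \frac{49995}{8} \approx -6249.4$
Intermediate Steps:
$g = \frac{101}{64}$ ($g = 202 \cdot \frac{1}{128} = \frac{101}{64} \approx 1.5781$)
$t = -72$ ($t = 6 \left(-2\right) 6 = \left(-12\right) 6 = -72$)
$t g 11 \cdot 5 = \left(-72\right) \frac{101}{64} \cdot 11 \cdot 5 = \left(- \frac{909}{8}\right) 55 = - \frac{49995}{8}$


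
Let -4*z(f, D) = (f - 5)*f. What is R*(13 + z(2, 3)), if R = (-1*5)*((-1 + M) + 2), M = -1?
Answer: 0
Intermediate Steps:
z(f, D) = -f*(-5 + f)/4 (z(f, D) = -(f - 5)*f/4 = -(-5 + f)*f/4 = -f*(-5 + f)/4)
R = 0 (R = (-1*5)*((-1 - 1) + 2) = -5*(-2 + 2) = -5*0 = 0)
R*(13 + z(2, 3)) = 0*(13 + (¼)*2*(5 - 1*2)) = 0*(13 + (¼)*2*(5 - 2)) = 0*(13 + (¼)*2*3) = 0*(13 + 3/2) = 0*(29/2) = 0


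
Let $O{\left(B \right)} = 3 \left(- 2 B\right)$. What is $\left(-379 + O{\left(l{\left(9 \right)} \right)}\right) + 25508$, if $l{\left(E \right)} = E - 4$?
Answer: $25099$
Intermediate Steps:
$l{\left(E \right)} = -4 + E$
$O{\left(B \right)} = - 6 B$
$\left(-379 + O{\left(l{\left(9 \right)} \right)}\right) + 25508 = \left(-379 - 6 \left(-4 + 9\right)\right) + 25508 = \left(-379 - 30\right) + 25508 = -409 + 25508 = 25099$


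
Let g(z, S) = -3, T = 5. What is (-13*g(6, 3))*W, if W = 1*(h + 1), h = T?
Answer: 234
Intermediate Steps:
h = 5
W = 6 (W = 1*(5 + 1) = 1*6 = 6)
(-13*g(6, 3))*W = -13*(-3)*6 = 39*6 = 234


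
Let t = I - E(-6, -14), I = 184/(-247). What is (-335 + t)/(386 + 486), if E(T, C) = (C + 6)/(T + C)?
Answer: -415139/1076920 ≈ -0.38549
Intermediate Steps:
E(T, C) = (6 + C)/(C + T)
I = -184/247 (I = 184*(-1/247) = -184/247 ≈ -0.74494)
t = -1414/1235 (t = -184/247 - (6 - 14)/(-14 - 6) = -184/247 - (-8)/(-20) = -184/247 - (-1)*(-8)/20 = -184/247 - 1*2/5 = -184/247 - 2/5 = -1414/1235 ≈ -1.1449)
(-335 + t)/(386 + 486) = (-335 - 1414/1235)/(386 + 486) = -415139/1235/872 = -415139/1235*1/872 = -415139/1076920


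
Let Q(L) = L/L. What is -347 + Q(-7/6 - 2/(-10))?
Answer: -346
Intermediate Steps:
Q(L) = 1
-347 + Q(-7/6 - 2/(-10)) = -347 + 1 = -346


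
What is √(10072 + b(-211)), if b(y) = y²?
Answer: √54593 ≈ 233.65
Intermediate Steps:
√(10072 + b(-211)) = √(10072 + (-211)²) = √(10072 + 44521) = √54593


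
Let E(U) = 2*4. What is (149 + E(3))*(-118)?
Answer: -18526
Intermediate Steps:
E(U) = 8
(149 + E(3))*(-118) = (149 + 8)*(-118) = 157*(-118) = -18526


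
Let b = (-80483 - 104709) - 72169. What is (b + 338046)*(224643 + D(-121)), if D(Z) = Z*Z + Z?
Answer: 19296866655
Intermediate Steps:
D(Z) = Z + Z² (D(Z) = Z² + Z = Z + Z²)
b = -257361 (b = -185192 - 72169 = -257361)
(b + 338046)*(224643 + D(-121)) = (-257361 + 338046)*(224643 - 121*(1 - 121)) = 80685*(224643 - 121*(-120)) = 80685*(224643 + 14520) = 80685*239163 = 19296866655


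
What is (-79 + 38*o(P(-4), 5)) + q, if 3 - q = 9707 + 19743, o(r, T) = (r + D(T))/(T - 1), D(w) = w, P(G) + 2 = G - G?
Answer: -58995/2 ≈ -29498.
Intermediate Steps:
P(G) = -2 (P(G) = -2 + (G - G) = -2 + 0 = -2)
o(r, T) = (T + r)/(-1 + T) (o(r, T) = (r + T)/(T - 1) = (T + r)/(-1 + T))
q = -29447 (q = 3 - (9707 + 19743) = 3 - 1*29450 = 3 - 29450 = -29447)
(-79 + 38*o(P(-4), 5)) + q = (-79 + 38*((5 - 2)/(-1 + 5))) - 29447 = (-79 + 38*(3/4)) - 29447 = (-79 + 57/2) - 29447 = -101/2 - 29447 = -58995/2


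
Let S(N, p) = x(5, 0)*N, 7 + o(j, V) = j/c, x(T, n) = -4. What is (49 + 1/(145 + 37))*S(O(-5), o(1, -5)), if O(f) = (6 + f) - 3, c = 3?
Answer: 35676/91 ≈ 392.04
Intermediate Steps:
o(j, V) = -7 + j/3
O(f) = 3 + f
S(N, p) = -4*N
(49 + 1/(145 + 37))*S(O(-5), o(1, -5)) = (49 + 1/(145 + 37))*(-4*(3 - 5)) = (49 + 1/182)*(-4*(-2)) = (49 + 1/182)*8 = (8919/182)*8 = 35676/91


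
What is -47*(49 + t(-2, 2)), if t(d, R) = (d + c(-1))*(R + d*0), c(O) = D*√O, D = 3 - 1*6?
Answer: -2115 + 282*I ≈ -2115.0 + 282.0*I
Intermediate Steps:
D = -3 (D = 3 - 6 = -3)
c(O) = -3*√O
t(d, R) = R*(d - 3*I) (t(d, R) = (d - 3*I)*(R + d*0) = (d - 3*I)*(R + 0) = (d - 3*I)*R = R*(d - 3*I))
-47*(49 + t(-2, 2)) = -47*(49 + 2*(-2 - 3*I)) = -47*(49 + (-4 - 6*I)) = -47*(45 - 6*I) = -2115 + 282*I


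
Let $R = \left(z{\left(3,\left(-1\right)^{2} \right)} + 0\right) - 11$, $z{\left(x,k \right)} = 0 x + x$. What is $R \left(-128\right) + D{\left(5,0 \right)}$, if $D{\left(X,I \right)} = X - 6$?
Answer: $1023$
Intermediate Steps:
$z{\left(x,k \right)} = x$ ($z{\left(x,k \right)} = 0 + x = x$)
$D{\left(X,I \right)} = -6 + X$ ($D{\left(X,I \right)} = X - 6 = -6 + X$)
$R = -8$ ($R = \left(3 + 0\right) - 11 = 3 - 11 = -8$)
$R \left(-128\right) + D{\left(5,0 \right)} = \left(-8\right) \left(-128\right) + \left(-6 + 5\right) = 1024 - 1 = 1023$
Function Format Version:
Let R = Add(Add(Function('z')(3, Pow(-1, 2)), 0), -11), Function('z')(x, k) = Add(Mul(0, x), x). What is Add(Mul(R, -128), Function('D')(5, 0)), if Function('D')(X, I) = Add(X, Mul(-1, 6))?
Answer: 1023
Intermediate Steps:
Function('z')(x, k) = x (Function('z')(x, k) = Add(0, x) = x)
Function('D')(X, I) = Add(-6, X) (Function('D')(X, I) = Add(X, -6) = Add(-6, X))
R = -8 (R = Add(Add(3, 0), -11) = Add(3, -11) = -8)
Add(Mul(R, -128), Function('D')(5, 0)) = Add(Mul(-8, -128), Add(-6, 5)) = Add(1024, -1) = 1023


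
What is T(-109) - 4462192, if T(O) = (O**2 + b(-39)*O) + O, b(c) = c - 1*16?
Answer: -4444425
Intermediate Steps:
b(c) = -16 + c (b(c) = c - 16 = -16 + c)
T(O) = O**2 - 54*O (T(O) = (O**2 + (-16 - 39)*O) + O = (O**2 - 55*O) + O = O**2 - 54*O)
T(-109) - 4462192 = -109*(-54 - 109) - 4462192 = -109*(-163) - 4462192 = 17767 - 4462192 = -4444425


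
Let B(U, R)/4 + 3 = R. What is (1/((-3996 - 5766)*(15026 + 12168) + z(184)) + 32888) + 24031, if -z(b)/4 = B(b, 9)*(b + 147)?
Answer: 15111971960075/265499604 ≈ 56919.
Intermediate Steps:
B(U, R) = -12 + 4*R
z(b) = -14112 - 96*b (z(b) = -4*(-12 + 4*9)*(b + 147) = -4*(-12 + 36)*(147 + b) = -96*(147 + b) = -4*(3528 + 24*b) = -14112 - 96*b)
(1/((-3996 - 5766)*(15026 + 12168) + z(184)) + 32888) + 24031 = (1/((-3996 - 5766)*(15026 + 12168) + (-14112 - 96*184)) + 32888) + 24031 = (1/(-9762*27194 + (-14112 - 17664)) + 32888) + 24031 = (1/(-265467828 - 31776) + 32888) + 24031 = (1/(-265499604) + 32888) + 24031 = (-1/265499604 + 32888) + 24031 = 8731750976351/265499604 + 24031 = 15111971960075/265499604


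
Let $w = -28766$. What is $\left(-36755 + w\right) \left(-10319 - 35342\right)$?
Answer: $2991754381$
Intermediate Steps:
$\left(-36755 + w\right) \left(-10319 - 35342\right) = \left(-36755 - 28766\right) \left(-10319 - 35342\right) = \left(-65521\right) \left(-45661\right) = 2991754381$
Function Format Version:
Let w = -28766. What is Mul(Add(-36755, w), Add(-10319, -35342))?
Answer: 2991754381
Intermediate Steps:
Mul(Add(-36755, w), Add(-10319, -35342)) = Mul(Add(-36755, -28766), Add(-10319, -35342)) = Mul(-65521, -45661) = 2991754381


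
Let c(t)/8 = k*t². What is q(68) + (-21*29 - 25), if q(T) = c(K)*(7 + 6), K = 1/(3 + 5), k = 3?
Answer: -5033/8 ≈ -629.13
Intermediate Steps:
K = ⅛ (K = 1/8 = ⅛ ≈ 0.12500)
c(t) = 24*t² (c(t) = 8*(3*t²) = 24*t²)
q(T) = 39/8 (q(T) = (24*(⅛)²)*(7 + 6) = (24*(1/64))*13 = (3/8)*13 = 39/8)
q(68) + (-21*29 - 25) = 39/8 + (-21*29 - 25) = 39/8 + (-609 - 25) = 39/8 - 634 = -5033/8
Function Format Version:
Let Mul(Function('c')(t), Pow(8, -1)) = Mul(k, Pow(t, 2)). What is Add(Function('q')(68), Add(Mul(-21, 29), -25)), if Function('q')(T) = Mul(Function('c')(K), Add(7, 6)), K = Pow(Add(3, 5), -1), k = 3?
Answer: Rational(-5033, 8) ≈ -629.13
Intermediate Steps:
K = Rational(1, 8) (K = Pow(8, -1) = Rational(1, 8) ≈ 0.12500)
Function('c')(t) = Mul(24, Pow(t, 2)) (Function('c')(t) = Mul(8, Mul(3, Pow(t, 2))) = Mul(24, Pow(t, 2)))
Function('q')(T) = Rational(39, 8) (Function('q')(T) = Mul(Mul(24, Pow(Rational(1, 8), 2)), Add(7, 6)) = Mul(Mul(24, Rational(1, 64)), 13) = Mul(Rational(3, 8), 13) = Rational(39, 8))
Add(Function('q')(68), Add(Mul(-21, 29), -25)) = Add(Rational(39, 8), Add(Mul(-21, 29), -25)) = Add(Rational(39, 8), Add(-609, -25)) = Add(Rational(39, 8), -634) = Rational(-5033, 8)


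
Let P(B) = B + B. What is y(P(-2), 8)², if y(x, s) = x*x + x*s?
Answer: 256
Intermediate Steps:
P(B) = 2*B
y(x, s) = x² + s*x
y(P(-2), 8)² = ((2*(-2))*(8 + 2*(-2)))² = (-4*(8 - 4))² = (-4*4)² = (-16)² = 256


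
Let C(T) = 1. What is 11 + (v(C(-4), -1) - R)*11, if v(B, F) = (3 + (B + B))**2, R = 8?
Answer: 198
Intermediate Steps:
v(B, F) = (3 + 2*B)**2
11 + (v(C(-4), -1) - R)*11 = 11 + ((3 + 2*1)**2 - 1*8)*11 = 11 + ((3 + 2)**2 - 8)*11 = 11 + (5**2 - 8)*11 = 11 + (25 - 8)*11 = 11 + 17*11 = 11 + 187 = 198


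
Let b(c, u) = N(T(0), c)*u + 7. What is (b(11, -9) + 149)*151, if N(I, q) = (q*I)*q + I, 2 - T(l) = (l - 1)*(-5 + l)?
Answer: 520950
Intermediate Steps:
T(l) = 2 - (-1 + l)*(-5 + l) (T(l) = 2 - (l - 1)*(-5 + l) = 2 - (-1 + l)*(-5 + l))
N(I, q) = I + I*q**2 (N(I, q) = (I*q)*q + I = I*q**2 + I = I + I*q**2)
b(c, u) = 7 + u*(-3 - 3*c**2) (b(c, u) = ((-3 - 1*0**2 + 6*0)*(1 + c**2))*u + 7 = ((-3 - 1*0 + 0)*(1 + c**2))*u + 7 = ((-3 + 0 + 0)*(1 + c**2))*u + 7 = (-3*(1 + c**2))*u + 7 = (-3 - 3*c**2)*u + 7 = u*(-3 - 3*c**2) + 7 = 7 + u*(-3 - 3*c**2))
(b(11, -9) + 149)*151 = ((7 - 3*(-9)*(1 + 11**2)) + 149)*151 = ((7 - 3*(-9)*(1 + 121)) + 149)*151 = ((7 - 3*(-9)*122) + 149)*151 = ((7 + 3294) + 149)*151 = (3301 + 149)*151 = 3450*151 = 520950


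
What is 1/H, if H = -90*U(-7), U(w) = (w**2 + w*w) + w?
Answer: -1/8190 ≈ -0.00012210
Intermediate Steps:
U(w) = w + 2*w**2 (U(w) = (w**2 + w**2) + w = 2*w**2 + w = w + 2*w**2)
H = -8190 (H = -(-630)*(1 + 2*(-7)) = -(-630)*(1 - 14) = -(-630)*(-13) = -90*91 = -8190)
1/H = 1/(-8190) = -1/8190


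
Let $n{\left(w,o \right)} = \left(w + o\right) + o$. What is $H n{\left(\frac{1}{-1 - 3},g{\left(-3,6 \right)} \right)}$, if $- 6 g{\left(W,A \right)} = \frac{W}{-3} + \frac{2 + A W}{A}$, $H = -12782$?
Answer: $- \frac{70301}{18} \approx -3905.6$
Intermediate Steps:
$g{\left(W,A \right)} = \frac{W}{18} - \frac{2 + A W}{6 A}$ ($g{\left(W,A \right)} = - \frac{\frac{W}{-3} + \frac{2 + A W}{A}}{6} = - \frac{W \left(- \frac{1}{3}\right) + \frac{2 + A W}{A}}{6} = - \frac{- \frac{W}{3} + \frac{2 + A W}{A}}{6} = \frac{W}{18} - \frac{2 + A W}{6 A}$)
$n{\left(w,o \right)} = w + 2 o$ ($n{\left(w,o \right)} = \left(o + w\right) + o = w + 2 o$)
$H n{\left(\frac{1}{-1 - 3},g{\left(-3,6 \right)} \right)} = - 12782 \left(\frac{1}{-1 - 3} + 2 \frac{-3 - 6 \left(-3\right)}{9 \cdot 6}\right) = - 12782 \left(\frac{1}{-4} + 2 \cdot \frac{1}{9} \cdot \frac{1}{6} \left(-3 + 18\right)\right) = - 12782 \left(- \frac{1}{4} + 2 \cdot \frac{1}{9} \cdot \frac{1}{6} \cdot 15\right) = - 12782 \left(- \frac{1}{4} + 2 \cdot \frac{5}{18}\right) = - 12782 \left(- \frac{1}{4} + \frac{5}{9}\right) = \left(-12782\right) \frac{11}{36} = - \frac{70301}{18}$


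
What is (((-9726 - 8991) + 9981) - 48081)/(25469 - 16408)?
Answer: -56817/9061 ≈ -6.2705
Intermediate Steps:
(((-9726 - 8991) + 9981) - 48081)/(25469 - 16408) = ((-18717 + 9981) - 48081)/9061 = (-8736 - 48081)*(1/9061) = -56817*1/9061 = -56817/9061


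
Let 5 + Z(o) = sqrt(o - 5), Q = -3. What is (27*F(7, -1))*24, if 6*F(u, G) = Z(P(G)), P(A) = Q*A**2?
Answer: -540 + 216*I*sqrt(2) ≈ -540.0 + 305.47*I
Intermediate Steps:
P(A) = -3*A**2
Z(o) = -5 + sqrt(-5 + o) (Z(o) = -5 + sqrt(o - 5) = -5 + sqrt(-5 + o))
F(u, G) = -5/6 + sqrt(-5 - 3*G**2)/6 (F(u, G) = (-5 + sqrt(-5 - 3*G**2))/6 = -5/6 + sqrt(-5 - 3*G**2)/6)
(27*F(7, -1))*24 = (27*(-5/6 + sqrt(-5 - 3*(-1)**2)/6))*24 = (27*(-5/6 + sqrt(-5 - 3*1)/6))*24 = (27*(-5/6 + sqrt(-5 - 3)/6))*24 = (27*(-5/6 + sqrt(-8)/6))*24 = (27*(-5/6 + (2*I*sqrt(2))/6))*24 = (27*(-5/6 + I*sqrt(2)/3))*24 = (-45/2 + 9*I*sqrt(2))*24 = -540 + 216*I*sqrt(2)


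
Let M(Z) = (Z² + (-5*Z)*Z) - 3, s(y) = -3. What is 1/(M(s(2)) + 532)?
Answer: 1/493 ≈ 0.0020284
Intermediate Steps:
M(Z) = -3 - 4*Z² (M(Z) = (Z² - 5*Z²) - 3 = -4*Z² - 3 = -3 - 4*Z²)
1/(M(s(2)) + 532) = 1/((-3 - 4*(-3)²) + 532) = 1/((-3 - 4*9) + 532) = 1/((-3 - 36) + 532) = 1/(-39 + 532) = 1/493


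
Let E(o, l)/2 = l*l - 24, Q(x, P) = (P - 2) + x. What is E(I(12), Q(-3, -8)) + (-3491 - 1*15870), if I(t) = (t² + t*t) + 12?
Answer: -19071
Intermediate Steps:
I(t) = 12 + 2*t² (I(t) = (t² + t²) + 12 = 2*t² + 12 = 12 + 2*t²)
Q(x, P) = -2 + P + x (Q(x, P) = (-2 + P) + x = -2 + P + x)
E(o, l) = -48 + 2*l² (E(o, l) = 2*(l*l - 24) = 2*(l² - 24) = 2*(-24 + l²) = -48 + 2*l²)
E(I(12), Q(-3, -8)) + (-3491 - 1*15870) = (-48 + 2*(-2 - 8 - 3)²) + (-3491 - 1*15870) = (-48 + 2*(-13)²) + (-3491 - 15870) = (-48 + 2*169) - 19361 = (-48 + 338) - 19361 = 290 - 19361 = -19071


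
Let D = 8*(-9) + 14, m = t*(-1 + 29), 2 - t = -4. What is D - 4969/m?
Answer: -14713/168 ≈ -87.577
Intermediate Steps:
t = 6 (t = 2 - 1*(-4) = 2 + 4 = 6)
m = 168 (m = 6*(-1 + 29) = 6*28 = 168)
D = -58 (D = -72 + 14 = -58)
D - 4969/m = -58 - 4969/168 = -14713/168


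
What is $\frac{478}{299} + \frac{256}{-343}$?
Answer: $\frac{87410}{102557} \approx 0.85231$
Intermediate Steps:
$\frac{478}{299} + \frac{256}{-343} = 478 \cdot \frac{1}{299} + 256 \left(- \frac{1}{343}\right) = \frac{478}{299} - \frac{256}{343} = \frac{87410}{102557}$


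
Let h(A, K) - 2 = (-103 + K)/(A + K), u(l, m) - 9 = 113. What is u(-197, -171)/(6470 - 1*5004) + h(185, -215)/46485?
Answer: 1580456/18929725 ≈ 0.083491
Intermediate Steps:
u(l, m) = 122 (u(l, m) = 9 + 113 = 122)
h(A, K) = 2 + (-103 + K)/(A + K)
u(-197, -171)/(6470 - 1*5004) + h(185, -215)/46485 = 122/(6470 - 1*5004) + ((-103 + 2*185 + 3*(-215))/(185 - 215))/46485 = 122/(6470 - 5004) + ((-103 + 370 - 645)/(-30))*(1/46485) = 122/1466 - 1/30*(-378)*(1/46485) = 122*(1/1466) + (63/5)*(1/46485) = 61/733 + 7/25825 = 1580456/18929725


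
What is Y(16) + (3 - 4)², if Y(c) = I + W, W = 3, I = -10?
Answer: -6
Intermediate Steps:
Y(c) = -7 (Y(c) = -10 + 3 = -7)
Y(16) + (3 - 4)² = -7 + (3 - 4)² = -7 + (-1)² = -7 + 1 = -6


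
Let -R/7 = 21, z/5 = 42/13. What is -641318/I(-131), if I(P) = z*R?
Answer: 4168567/15435 ≈ 270.07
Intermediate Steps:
z = 210/13 (z = 5*(42/13) = 210/13 ≈ 16.154)
R = -147 (R = -7*21 = -147)
I(P) = -30870/13 (I(P) = (210/13)*(-147) = -30870/13)
-641318/I(-131) = -641318/(-30870/13) = -641318*(-13/30870) = 4168567/15435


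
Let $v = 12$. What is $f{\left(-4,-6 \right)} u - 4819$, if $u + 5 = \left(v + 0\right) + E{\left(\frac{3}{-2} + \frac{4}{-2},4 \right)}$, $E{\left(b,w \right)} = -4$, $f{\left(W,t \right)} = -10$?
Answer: $-4849$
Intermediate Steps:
$u = 3$ ($u = -5 + \left(\left(12 + 0\right) - 4\right) = -5 + \left(12 - 4\right) = -5 + 8 = 3$)
$f{\left(-4,-6 \right)} u - 4819 = \left(-10\right) 3 - 4819 = -30 - 4819 = -4849$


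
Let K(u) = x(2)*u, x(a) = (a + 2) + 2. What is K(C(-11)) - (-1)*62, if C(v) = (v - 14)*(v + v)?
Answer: 3362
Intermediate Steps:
x(a) = 4 + a (x(a) = (2 + a) + 2 = 4 + a)
C(v) = 2*v*(-14 + v) (C(v) = (-14 + v)*(2*v) = 2*v*(-14 + v))
K(u) = 6*u (K(u) = (4 + 2)*u = 6*u)
K(C(-11)) - (-1)*62 = 6*(2*(-11)*(-14 - 11)) - (-1)*62 = 6*(2*(-11)*(-25)) - 1*(-62) = 6*550 + 62 = 3300 + 62 = 3362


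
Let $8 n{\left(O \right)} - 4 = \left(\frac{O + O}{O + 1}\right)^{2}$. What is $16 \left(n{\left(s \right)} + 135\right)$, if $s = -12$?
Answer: $\frac{263480}{121} \approx 2177.5$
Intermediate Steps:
$n{\left(O \right)} = \frac{1}{2} + \frac{O^{2}}{2 \left(1 + O\right)^{2}}$ ($n{\left(O \right)} = \frac{1}{2} + \frac{\left(\frac{O + O}{O + 1}\right)^{2}}{8} = \frac{1}{2} + \frac{\left(\frac{2 O}{1 + O}\right)^{2}}{8} = \frac{1}{2} + \frac{4 O^{2} \frac{1}{\left(1 + O\right)^{2}}}{8} = \frac{1}{2} + \frac{O^{2}}{2 \left(1 + O\right)^{2}}$)
$16 \left(n{\left(s \right)} + 135\right) = 16 \left(\left(\frac{1}{2} + \frac{\left(-12\right)^{2}}{2 \left(1 - 12\right)^{2}}\right) + 135\right) = 16 \left(\left(\frac{1}{2} + \frac{1}{2} \cdot 144 \cdot \frac{1}{121}\right) + 135\right) = 16 \left(\left(\frac{1}{2} + \frac{72}{121}\right) + 135\right) = 16 \left(\frac{265}{242} + 135\right) = 16 \cdot \frac{32935}{242} = \frac{263480}{121}$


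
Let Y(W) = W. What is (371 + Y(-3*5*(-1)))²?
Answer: 148996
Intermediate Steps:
(371 + Y(-3*5*(-1)))² = (371 - 3*5*(-1))² = (371 - 15*(-1))² = (371 + 15)² = 386² = 148996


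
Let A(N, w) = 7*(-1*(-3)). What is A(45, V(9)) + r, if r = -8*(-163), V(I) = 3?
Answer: 1325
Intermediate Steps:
A(N, w) = 21 (A(N, w) = 7*3 = 21)
r = 1304
A(45, V(9)) + r = 21 + 1304 = 1325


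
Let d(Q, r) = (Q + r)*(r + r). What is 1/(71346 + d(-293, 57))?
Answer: 1/44442 ≈ 2.2501e-5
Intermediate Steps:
d(Q, r) = 2*r*(Q + r) (d(Q, r) = (Q + r)*(2*r) = 2*r*(Q + r))
1/(71346 + d(-293, 57)) = 1/(71346 + 2*57*(-293 + 57)) = 1/(71346 + 2*57*(-236)) = 1/(71346 - 26904) = 1/44442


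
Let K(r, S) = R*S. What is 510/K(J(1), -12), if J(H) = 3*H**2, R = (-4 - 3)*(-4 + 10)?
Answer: 85/84 ≈ 1.0119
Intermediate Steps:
R = -42 (R = -7*6 = -42)
K(r, S) = -42*S
510/K(J(1), -12) = 510/((-42*(-12))) = 510/504 = 510*(1/504) = 85/84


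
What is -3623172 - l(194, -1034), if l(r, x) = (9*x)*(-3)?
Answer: -3651090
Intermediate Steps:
l(r, x) = -27*x
-3623172 - l(194, -1034) = -3623172 - (-27)*(-1034) = -3623172 - 1*27918 = -3623172 - 27918 = -3651090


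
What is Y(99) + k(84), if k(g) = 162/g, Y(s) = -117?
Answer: -1611/14 ≈ -115.07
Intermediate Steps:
Y(99) + k(84) = -117 + 162/84 = -117 + 162*(1/84) = -117 + 27/14 = -1611/14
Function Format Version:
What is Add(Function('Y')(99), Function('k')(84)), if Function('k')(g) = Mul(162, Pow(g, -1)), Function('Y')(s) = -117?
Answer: Rational(-1611, 14) ≈ -115.07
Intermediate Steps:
Add(Function('Y')(99), Function('k')(84)) = Add(-117, Mul(162, Pow(84, -1))) = Add(-117, Mul(162, Rational(1, 84))) = Add(-117, Rational(27, 14)) = Rational(-1611, 14)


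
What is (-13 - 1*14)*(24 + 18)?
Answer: -1134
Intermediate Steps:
(-13 - 1*14)*(24 + 18) = (-13 - 14)*42 = -27*42 = -1134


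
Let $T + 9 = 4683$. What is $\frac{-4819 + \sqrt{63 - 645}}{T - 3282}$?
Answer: $- \frac{4819}{1392} + \frac{i \sqrt{582}}{1392} \approx -3.4619 + 0.017331 i$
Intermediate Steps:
$T = 4674$ ($T = -9 + 4683 = 4674$)
$\frac{-4819 + \sqrt{63 - 645}}{T - 3282} = \frac{-4819 + \sqrt{63 - 645}}{4674 - 3282} = \frac{-4819 + \sqrt{63 - 645}}{1392} = \left(-4819 + \sqrt{-582}\right) \frac{1}{1392} = \left(-4819 + i \sqrt{582}\right) \frac{1}{1392} = - \frac{4819}{1392} + \frac{i \sqrt{582}}{1392}$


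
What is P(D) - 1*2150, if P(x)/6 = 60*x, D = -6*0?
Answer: -2150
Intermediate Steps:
D = 0
P(x) = 360*x (P(x) = 6*(60*x) = 360*x)
P(D) - 1*2150 = 360*0 - 1*2150 = 0 - 2150 = -2150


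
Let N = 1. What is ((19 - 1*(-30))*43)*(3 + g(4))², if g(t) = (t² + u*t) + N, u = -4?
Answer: 33712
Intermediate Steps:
g(t) = 1 + t² - 4*t (g(t) = (t² - 4*t) + 1 = 1 + t² - 4*t)
((19 - 1*(-30))*43)*(3 + g(4))² = ((19 - 1*(-30))*43)*(3 + (1 + 4² - 4*4))² = ((19 + 30)*43)*(3 + (1 + 16 - 16))² = (49*43)*(3 + 1)² = 2107*4² = 2107*16 = 33712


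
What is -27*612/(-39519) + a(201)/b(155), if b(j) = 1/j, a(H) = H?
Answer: 136803441/4391 ≈ 31155.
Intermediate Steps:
-27*612/(-39519) + a(201)/b(155) = -27*612/(-39519) + 201/(1/155) = -16524*(-1/39519) + 201/(1/155) = 1836/4391 + 201*155 = 1836/4391 + 31155 = 136803441/4391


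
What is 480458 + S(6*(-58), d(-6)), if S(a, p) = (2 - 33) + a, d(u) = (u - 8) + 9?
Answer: 480079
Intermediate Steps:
d(u) = 1 + u (d(u) = (-8 + u) + 9 = 1 + u)
S(a, p) = -31 + a
480458 + S(6*(-58), d(-6)) = 480458 + (-31 + 6*(-58)) = 480458 + (-31 - 348) = 480458 - 379 = 480079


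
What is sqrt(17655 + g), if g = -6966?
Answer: sqrt(10689) ≈ 103.39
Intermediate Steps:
sqrt(17655 + g) = sqrt(17655 - 6966) = sqrt(10689)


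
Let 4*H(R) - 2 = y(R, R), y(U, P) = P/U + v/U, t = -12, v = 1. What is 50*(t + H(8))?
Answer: -8975/16 ≈ -560.94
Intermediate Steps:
y(U, P) = 1/U + P/U (y(U, P) = P/U + 1/U = 1/U + P/U)
H(R) = ½ + (1 + R)/(4*R) (H(R) = ½ + ((1 + R)/R)/4 = ½ + (1 + R)/(4*R))
50*(t + H(8)) = 50*(-12 + (¼)*(1 + 3*8)/8) = 50*(-12 + (¼)*(⅛)*(1 + 24)) = 50*(-12 + (¼)*(⅛)*25) = 50*(-12 + 25/32) = 50*(-359/32) = -8975/16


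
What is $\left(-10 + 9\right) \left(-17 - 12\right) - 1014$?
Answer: $-985$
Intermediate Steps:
$\left(-10 + 9\right) \left(-17 - 12\right) - 1014 = \left(-1\right) \left(-29\right) - 1014 = 29 - 1014 = -985$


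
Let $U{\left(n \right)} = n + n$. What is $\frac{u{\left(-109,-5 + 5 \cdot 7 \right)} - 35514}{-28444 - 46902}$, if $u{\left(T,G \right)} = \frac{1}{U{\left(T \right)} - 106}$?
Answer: $\frac{11506537}{24412104} \approx 0.47135$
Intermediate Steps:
$U{\left(n \right)} = 2 n$
$u{\left(T,G \right)} = \frac{1}{-106 + 2 T}$ ($u{\left(T,G \right)} = \frac{1}{2 T - 106} = \frac{1}{-106 + 2 T}$)
$\frac{u{\left(-109,-5 + 5 \cdot 7 \right)} - 35514}{-28444 - 46902} = \frac{\frac{1}{2 \left(-53 - 109\right)} - 35514}{-28444 - 46902} = \frac{\frac{1}{2 \left(-162\right)} - 35514}{-75346} = \left(\frac{1}{2} \left(- \frac{1}{162}\right) - 35514\right) \left(- \frac{1}{75346}\right) = \left(- \frac{1}{324} - 35514\right) \left(- \frac{1}{75346}\right) = \left(- \frac{11506537}{324}\right) \left(- \frac{1}{75346}\right) = \frac{11506537}{24412104}$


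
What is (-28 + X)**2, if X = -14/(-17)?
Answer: 213444/289 ≈ 738.56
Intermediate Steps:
X = 14/17 (X = -14*(-1/17) = 14/17 ≈ 0.82353)
(-28 + X)**2 = (-28 + 14/17)**2 = (-462/17)**2 = 213444/289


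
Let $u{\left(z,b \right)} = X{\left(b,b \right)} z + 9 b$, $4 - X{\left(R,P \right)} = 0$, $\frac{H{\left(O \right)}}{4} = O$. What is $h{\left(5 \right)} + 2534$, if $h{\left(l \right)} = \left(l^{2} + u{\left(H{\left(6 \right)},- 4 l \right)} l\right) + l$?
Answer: $2144$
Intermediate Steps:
$H{\left(O \right)} = 4 O$
$X{\left(R,P \right)} = 4$ ($X{\left(R,P \right)} = 4 - 0 = 4 + 0 = 4$)
$u{\left(z,b \right)} = 4 z + 9 b$
$h{\left(l \right)} = l + l^{2} + l \left(96 - 36 l\right)$ ($h{\left(l \right)} = \left(l^{2} + \left(4 \cdot 4 \cdot 6 + 9 \left(- 4 l\right)\right) l\right) + l = \left(l^{2} + \left(4 \cdot 24 - 36 l\right) l\right) + l = \left(l^{2} + \left(96 - 36 l\right) l\right) + l = \left(l^{2} + l \left(96 - 36 l\right)\right) + l = l + l^{2} + l \left(96 - 36 l\right)$)
$h{\left(5 \right)} + 2534 = 5 \left(97 - 175\right) + 2534 = 5 \left(-78\right) + 2534 = -390 + 2534 = 2144$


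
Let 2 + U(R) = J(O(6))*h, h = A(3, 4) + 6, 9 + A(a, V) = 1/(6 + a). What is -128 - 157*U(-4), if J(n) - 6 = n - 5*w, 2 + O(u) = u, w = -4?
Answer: 41378/3 ≈ 13793.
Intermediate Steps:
A(a, V) = -9 + 1/(6 + a)
O(u) = -2 + u
J(n) = 26 + n (J(n) = 6 + (n - 5*(-4)) = 6 + (n + 20) = 6 + (20 + n) = 26 + n)
h = -26/9 (h = (-53 - 9*3)/(6 + 3) + 6 = (-53 - 27)/9 + 6 = (⅑)*(-80) + 6 = -80/9 + 6 = -26/9 ≈ -2.8889)
U(R) = -266/3 (U(R) = -2 + (26 + (-2 + 6))*(-26/9) = -2 + (26 + 4)*(-26/9) = -2 + 30*(-26/9) = -2 - 260/3 = -266/3)
-128 - 157*U(-4) = -128 - 157*(-266/3) = -128 + 41762/3 = 41378/3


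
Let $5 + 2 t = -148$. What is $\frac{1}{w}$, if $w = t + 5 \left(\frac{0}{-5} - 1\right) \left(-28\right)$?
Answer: $\frac{2}{127} \approx 0.015748$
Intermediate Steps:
$t = - \frac{153}{2}$ ($t = - \frac{5}{2} + \frac{1}{2} \left(-148\right) = - \frac{5}{2} - 74 = - \frac{153}{2} \approx -76.5$)
$w = \frac{127}{2}$ ($w = - \frac{153}{2} + 5 \left(\frac{0}{-5} - 1\right) \left(-28\right) = - \frac{153}{2} + 5 \left(0 \left(- \frac{1}{5}\right) - 1\right) \left(-28\right) = - \frac{153}{2} + 5 \left(0 - 1\right) \left(-28\right) = - \frac{153}{2} + 5 \left(-1\right) \left(-28\right) = - \frac{153}{2} - -140 = - \frac{153}{2} + 140 = \frac{127}{2} \approx 63.5$)
$\frac{1}{w} = \frac{1}{\frac{127}{2}} = \frac{2}{127}$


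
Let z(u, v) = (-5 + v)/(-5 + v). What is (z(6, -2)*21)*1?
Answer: 21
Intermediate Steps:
z(u, v) = 1
(z(6, -2)*21)*1 = (1*21)*1 = 21*1 = 21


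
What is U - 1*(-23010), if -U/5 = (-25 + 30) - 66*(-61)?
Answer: 2855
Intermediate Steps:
U = -20155 (U = -5*((-25 + 30) - 66*(-61)) = -5*(5 + 4026) = -5*4031 = -20155)
U - 1*(-23010) = -20155 - 1*(-23010) = -20155 + 23010 = 2855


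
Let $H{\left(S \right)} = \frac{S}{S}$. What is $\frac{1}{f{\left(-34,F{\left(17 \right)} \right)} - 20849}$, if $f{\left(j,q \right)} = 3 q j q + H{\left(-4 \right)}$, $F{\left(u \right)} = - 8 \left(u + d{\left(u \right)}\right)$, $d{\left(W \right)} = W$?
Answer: $- \frac{1}{7567216} \approx -1.3215 \cdot 10^{-7}$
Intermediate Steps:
$H{\left(S \right)} = 1$
$F{\left(u \right)} = - 16 u$ ($F{\left(u \right)} = - 8 \left(u + u\right) = - 8 \cdot 2 u = - 16 u$)
$f{\left(j,q \right)} = 1 + 3 j q^{2}$ ($f{\left(j,q \right)} = 3 q j q + 1 = 3 j q q + 1 = 3 j q^{2} + 1 = 1 + 3 j q^{2}$)
$\frac{1}{f{\left(-34,F{\left(17 \right)} \right)} - 20849} = \frac{1}{\left(1 + 3 \left(-34\right) \left(\left(-16\right) 17\right)^{2}\right) - 20849} = \frac{1}{\left(1 + 3 \left(-34\right) \left(-272\right)^{2}\right) - 20849} = \frac{1}{\left(1 + 3 \left(-34\right) 73984\right) - 20849} = \frac{1}{\left(1 - 7546368\right) - 20849} = \frac{1}{-7546367 - 20849} = \frac{1}{-7567216} = - \frac{1}{7567216}$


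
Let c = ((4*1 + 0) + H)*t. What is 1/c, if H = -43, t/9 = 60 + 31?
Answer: -1/31941 ≈ -3.1308e-5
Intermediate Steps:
t = 819 (t = 9*(60 + 31) = 9*91 = 819)
c = -31941 (c = ((4*1 + 0) - 43)*819 = ((4 + 0) - 43)*819 = (4 - 43)*819 = -39*819 = -31941)
1/c = 1/(-31941) = -1/31941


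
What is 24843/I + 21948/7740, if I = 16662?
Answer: 15499511/3582330 ≈ 4.3267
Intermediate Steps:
24843/I + 21948/7740 = 24843/16662 + 21948/7740 = 24843*(1/16662) + 21948*(1/7740) = 8281/5554 + 1829/645 = 15499511/3582330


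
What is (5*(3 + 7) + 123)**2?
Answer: 29929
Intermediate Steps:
(5*(3 + 7) + 123)**2 = (5*10 + 123)**2 = (50 + 123)**2 = 173**2 = 29929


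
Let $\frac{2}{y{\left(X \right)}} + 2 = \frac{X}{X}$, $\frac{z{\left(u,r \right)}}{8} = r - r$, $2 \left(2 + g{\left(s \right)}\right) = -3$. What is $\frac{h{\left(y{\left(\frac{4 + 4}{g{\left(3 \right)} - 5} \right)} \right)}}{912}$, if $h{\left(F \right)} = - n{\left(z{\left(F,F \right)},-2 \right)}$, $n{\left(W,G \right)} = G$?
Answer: $\frac{1}{456} \approx 0.002193$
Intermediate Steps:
$g{\left(s \right)} = - \frac{7}{2}$ ($g{\left(s \right)} = -2 + \frac{1}{2} \left(-3\right) = -2 - \frac{3}{2} = - \frac{7}{2}$)
$z{\left(u,r \right)} = 0$ ($z{\left(u,r \right)} = 8 \left(r - r\right) = 8 \cdot 0 = 0$)
$y{\left(X \right)} = -2$ ($y{\left(X \right)} = \frac{2}{-2 + \frac{X}{X}} = \frac{2}{-2 + 1} = \frac{2}{-1} = 2 \left(-1\right) = -2$)
$h{\left(F \right)} = 2$ ($h{\left(F \right)} = \left(-1\right) \left(-2\right) = 2$)
$\frac{h{\left(y{\left(\frac{4 + 4}{g{\left(3 \right)} - 5} \right)} \right)}}{912} = \frac{2}{912} = 2 \cdot \frac{1}{912} = \frac{1}{456}$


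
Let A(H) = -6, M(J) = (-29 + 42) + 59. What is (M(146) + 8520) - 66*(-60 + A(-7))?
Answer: 12948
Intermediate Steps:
M(J) = 72 (M(J) = 13 + 59 = 72)
(M(146) + 8520) - 66*(-60 + A(-7)) = (72 + 8520) - 66*(-60 - 6) = 8592 - 66*(-66) = 8592 + 4356 = 12948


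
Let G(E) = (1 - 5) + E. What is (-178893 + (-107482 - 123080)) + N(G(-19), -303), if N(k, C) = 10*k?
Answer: -409685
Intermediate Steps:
G(E) = -4 + E
(-178893 + (-107482 - 123080)) + N(G(-19), -303) = (-178893 + (-107482 - 123080)) + 10*(-4 - 19) = (-178893 - 230562) + 10*(-23) = -409455 - 230 = -409685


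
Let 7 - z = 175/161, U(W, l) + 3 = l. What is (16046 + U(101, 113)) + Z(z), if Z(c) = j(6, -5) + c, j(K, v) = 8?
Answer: 371908/23 ≈ 16170.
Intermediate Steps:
U(W, l) = -3 + l
z = 136/23 (z = 7 - 175/161 = 7 - 1*25/23 = 7 - 25/23 = 136/23 ≈ 5.9130)
Z(c) = 8 + c
(16046 + U(101, 113)) + Z(z) = (16046 + (-3 + 113)) + (8 + 136/23) = (16046 + 110) + 320/23 = 16156 + 320/23 = 371908/23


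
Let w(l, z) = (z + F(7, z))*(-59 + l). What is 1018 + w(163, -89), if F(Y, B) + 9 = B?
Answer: -18430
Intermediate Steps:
F(Y, B) = -9 + B
w(l, z) = (-59 + l)*(-9 + 2*z) (w(l, z) = (z + (-9 + z))*(-59 + l) = (-9 + 2*z)*(-59 + l) = (-59 + l)*(-9 + 2*z))
1018 + w(163, -89) = 1018 + (531 - 118*(-89) + 163*(-89) + 163*(-9 - 89)) = 1018 + (531 + 10502 - 14507 + 163*(-98)) = 1018 + (531 + 10502 - 14507 - 15974) = 1018 - 19448 = -18430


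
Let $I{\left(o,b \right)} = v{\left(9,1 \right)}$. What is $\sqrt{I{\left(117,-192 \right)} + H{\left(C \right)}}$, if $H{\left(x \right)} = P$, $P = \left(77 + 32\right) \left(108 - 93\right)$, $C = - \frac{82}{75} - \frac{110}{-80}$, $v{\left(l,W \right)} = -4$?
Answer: $\sqrt{1631} \approx 40.386$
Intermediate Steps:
$I{\left(o,b \right)} = -4$
$C = \frac{169}{600}$ ($C = \left(-82\right) \frac{1}{75} - - \frac{11}{8} = - \frac{82}{75} + \frac{11}{8} = \frac{169}{600} \approx 0.28167$)
$P = 1635$ ($P = 109 \cdot 15 = 1635$)
$H{\left(x \right)} = 1635$
$\sqrt{I{\left(117,-192 \right)} + H{\left(C \right)}} = \sqrt{-4 + 1635} = \sqrt{1631}$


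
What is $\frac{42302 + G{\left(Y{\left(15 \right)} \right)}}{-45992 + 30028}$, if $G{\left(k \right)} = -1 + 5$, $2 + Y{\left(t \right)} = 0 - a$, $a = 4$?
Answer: $- \frac{21153}{7982} \approx -2.6501$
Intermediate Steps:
$Y{\left(t \right)} = -6$ ($Y{\left(t \right)} = -2 + \left(0 - 4\right) = -2 - 4 = -6$)
$G{\left(k \right)} = 4$
$\frac{42302 + G{\left(Y{\left(15 \right)} \right)}}{-45992 + 30028} = \frac{42302 + 4}{-45992 + 30028} = \frac{42306}{-15964} = 42306 \left(- \frac{1}{15964}\right) = - \frac{21153}{7982}$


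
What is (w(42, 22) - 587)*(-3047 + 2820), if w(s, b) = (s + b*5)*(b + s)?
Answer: -2075007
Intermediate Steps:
w(s, b) = (b + s)*(s + 5*b) (w(s, b) = (s + 5*b)*(b + s) = (b + s)*(s + 5*b))
(w(42, 22) - 587)*(-3047 + 2820) = ((42² + 5*22² + 6*22*42) - 587)*(-3047 + 2820) = ((1764 + 5*484 + 5544) - 587)*(-227) = ((1764 + 2420 + 5544) - 587)*(-227) = (9728 - 587)*(-227) = 9141*(-227) = -2075007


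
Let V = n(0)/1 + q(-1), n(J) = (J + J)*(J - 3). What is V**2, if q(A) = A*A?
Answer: 1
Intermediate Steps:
q(A) = A**2
n(J) = 2*J*(-3 + J) (n(J) = (2*J)*(-3 + J) = 2*J*(-3 + J))
V = 1 (V = (2*0*(-3 + 0))/1 + (-1)**2 = 1*(2*0*(-3)) + 1 = 1*0 + 1 = 0 + 1 = 1)
V**2 = 1**2 = 1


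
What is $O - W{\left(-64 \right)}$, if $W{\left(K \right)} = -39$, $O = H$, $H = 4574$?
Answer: $4613$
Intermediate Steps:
$O = 4574$
$O - W{\left(-64 \right)} = 4574 - -39 = 4574 + 39 = 4613$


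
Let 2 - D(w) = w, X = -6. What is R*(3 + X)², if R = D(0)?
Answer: 18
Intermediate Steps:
D(w) = 2 - w
R = 2 (R = 2 - 1*0 = 2 + 0 = 2)
R*(3 + X)² = 2*(3 - 6)² = 2*(-3)² = 2*9 = 18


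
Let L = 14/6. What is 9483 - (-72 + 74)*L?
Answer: 28435/3 ≈ 9478.3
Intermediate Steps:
L = 7/3 (L = 14*(⅙) = 7/3 ≈ 2.3333)
9483 - (-72 + 74)*L = 9483 - (-72 + 74)*7/3 = 9483 - 2*7/3 = 9483 - 1*14/3 = 9483 - 14/3 = 28435/3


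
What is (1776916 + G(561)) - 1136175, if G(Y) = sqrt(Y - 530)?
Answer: 640741 + sqrt(31) ≈ 6.4075e+5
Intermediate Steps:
G(Y) = sqrt(-530 + Y)
(1776916 + G(561)) - 1136175 = (1776916 + sqrt(-530 + 561)) - 1136175 = (1776916 + sqrt(31)) - 1136175 = 640741 + sqrt(31)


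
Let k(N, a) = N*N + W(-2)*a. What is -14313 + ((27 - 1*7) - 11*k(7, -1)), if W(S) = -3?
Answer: -14865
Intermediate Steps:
k(N, a) = N² - 3*a (k(N, a) = N*N - 3*a = N² - 3*a)
-14313 + ((27 - 1*7) - 11*k(7, -1)) = -14313 + ((27 - 1*7) - 11*(7² - 3*(-1))) = -14313 + ((27 - 7) - 11*(49 + 3)) = -14313 + (20 - 11*52) = -14313 + (20 - 572) = -14313 - 552 = -14865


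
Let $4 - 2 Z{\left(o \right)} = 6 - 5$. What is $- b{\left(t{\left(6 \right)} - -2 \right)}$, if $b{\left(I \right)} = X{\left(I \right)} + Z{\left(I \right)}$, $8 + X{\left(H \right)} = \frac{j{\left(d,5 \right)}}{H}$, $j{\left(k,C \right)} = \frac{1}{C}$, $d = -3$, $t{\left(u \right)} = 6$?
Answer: $\frac{259}{40} \approx 6.475$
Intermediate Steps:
$Z{\left(o \right)} = \frac{3}{2}$ ($Z{\left(o \right)} = 2 - \frac{6 - 5}{2} = 2 - \frac{1}{2} = \frac{3}{2}$)
$X{\left(H \right)} = -8 + \frac{1}{5 H}$
$b{\left(I \right)} = - \frac{13}{2} + \frac{1}{5 I}$ ($b{\left(I \right)} = \left(-8 + \frac{1}{5 I}\right) + \frac{3}{2} = - \frac{13}{2} + \frac{1}{5 I}$)
$- b{\left(t{\left(6 \right)} - -2 \right)} = - \frac{2 - 65 \left(6 - -2\right)}{10 \left(6 - -2\right)} = - \frac{2 - 65 \left(6 + 2\right)}{10 \left(6 + 2\right)} = - \frac{2 - 520}{10 \cdot 8} = - \frac{-518}{10 \cdot 8} = \left(-1\right) \left(- \frac{259}{40}\right) = \frac{259}{40}$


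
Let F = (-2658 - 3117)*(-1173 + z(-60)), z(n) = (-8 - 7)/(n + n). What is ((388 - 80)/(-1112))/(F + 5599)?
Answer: -28/685290433 ≈ -4.0859e-8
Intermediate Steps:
z(n) = -15/(2*n) (z(n) = -15*1/(2*n) = -15/(2*n))
F = 54186825/8 (F = (-2658 - 3117)*(-1173 - 15/2/(-60)) = -5775*(-1173 - 15/2*(-1/60)) = -5775*(-1173 + 1/8) = -5775*(-9383/8) = 54186825/8 ≈ 6.7734e+6)
((388 - 80)/(-1112))/(F + 5599) = ((388 - 80)/(-1112))/(54186825/8 + 5599) = (308*(-1/1112))/(54231617/8) = -77/278*8/54231617 = -28/685290433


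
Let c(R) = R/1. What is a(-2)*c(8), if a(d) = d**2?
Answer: 32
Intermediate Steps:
c(R) = R (c(R) = R*1 = R)
a(-2)*c(8) = (-2)**2*8 = 4*8 = 32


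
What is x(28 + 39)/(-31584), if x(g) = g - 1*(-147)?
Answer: -107/15792 ≈ -0.0067756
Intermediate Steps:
x(g) = 147 + g (x(g) = g + 147 = 147 + g)
x(28 + 39)/(-31584) = (147 + (28 + 39))/(-31584) = (147 + 67)*(-1/31584) = 214*(-1/31584) = -107/15792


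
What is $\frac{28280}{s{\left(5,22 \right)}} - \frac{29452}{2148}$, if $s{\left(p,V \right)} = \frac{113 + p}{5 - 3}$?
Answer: $\frac{14751943}{31683} \approx 465.61$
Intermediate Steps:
$s{\left(p,V \right)} = \frac{113}{2} + \frac{p}{2}$ ($s{\left(p,V \right)} = \frac{113 + p}{2} = \left(113 + p\right) \frac{1}{2} = \frac{113}{2} + \frac{p}{2}$)
$\frac{28280}{s{\left(5,22 \right)}} - \frac{29452}{2148} = \frac{28280}{\frac{113}{2} + \frac{1}{2} \cdot 5} - \frac{29452}{2148} = \frac{28280}{\frac{113}{2} + \frac{5}{2}} - \frac{7363}{537} = \frac{28280}{59} - \frac{7363}{537} = \frac{14751943}{31683}$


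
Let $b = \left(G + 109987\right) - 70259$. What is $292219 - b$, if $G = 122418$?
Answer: $130073$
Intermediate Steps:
$b = 162146$ ($b = \left(122418 + 109987\right) - 70259 = 232405 - 70259 = 162146$)
$292219 - b = 292219 - 162146 = 130073$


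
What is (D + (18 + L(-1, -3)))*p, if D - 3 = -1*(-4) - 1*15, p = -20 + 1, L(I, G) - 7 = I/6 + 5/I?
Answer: -1349/6 ≈ -224.83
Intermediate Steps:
L(I, G) = 7 + 5/I + I/6 (L(I, G) = 7 + (I/6 + 5/I) = 7 + (5/I + I/6) = 7 + 5/I + I/6)
p = -19
D = -8 (D = 3 + (-1*(-4) - 1*15) = 3 + (4 - 15) = 3 - 11 = -8)
(D + (18 + L(-1, -3)))*p = (-8 + (18 + (7 + 5/(-1) + (⅙)*(-1))))*(-19) = (-8 + (18 + (7 + 5*(-1) - ⅙)))*(-19) = (-8 + (18 + (7 - 5 - ⅙)))*(-19) = (-8 + (18 + 11/6))*(-19) = (-8 + 119/6)*(-19) = (71/6)*(-19) = -1349/6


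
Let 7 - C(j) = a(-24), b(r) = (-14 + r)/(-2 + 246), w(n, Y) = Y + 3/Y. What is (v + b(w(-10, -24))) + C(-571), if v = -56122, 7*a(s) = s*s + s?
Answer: -12587459/224 ≈ -56194.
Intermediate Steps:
a(s) = s/7 + s²/7 (a(s) = (s*s + s)/7 = (s² + s)/7 = (s + s²)/7 = s/7 + s²/7)
b(r) = -7/122 + r/244 (b(r) = (-14 + r)/244 = (-14 + r)*(1/244) = -7/122 + r/244)
C(j) = -503/7 (C(j) = 7 - (-24)*(1 - 24)/7 = 7 - (-24)*(-23)/7 = 7 - 1*552/7 = 7 - 552/7 = -503/7)
(v + b(w(-10, -24))) + C(-571) = (-56122 + (-7/122 + (-24 + 3/(-24))/244)) - 503/7 = (-56122 + (-7/122 + (-24 + 3*(-1/24))/244)) - 503/7 = (-56122 + (-7/122 + (-24 - ⅛)/244)) - 503/7 = (-56122 + (-7/122 + (1/244)*(-193/8))) - 503/7 = (-56122 + (-7/122 - 193/1952)) - 503/7 = (-56122 - 5/32) - 503/7 = -1795909/32 - 503/7 = -12587459/224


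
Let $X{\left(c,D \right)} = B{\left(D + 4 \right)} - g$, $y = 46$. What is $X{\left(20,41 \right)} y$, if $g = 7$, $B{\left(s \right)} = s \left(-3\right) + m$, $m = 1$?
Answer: $-6486$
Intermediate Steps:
$B{\left(s \right)} = 1 - 3 s$ ($B{\left(s \right)} = s \left(-3\right) + 1 = - 3 s + 1 = 1 - 3 s$)
$X{\left(c,D \right)} = -18 - 3 D$ ($X{\left(c,D \right)} = \left(1 - 3 \left(D + 4\right)\right) - 7 = \left(1 - 3 \left(4 + D\right)\right) - 7 = \left(1 - \left(12 + 3 D\right)\right) - 7 = \left(-11 - 3 D\right) - 7 = -18 - 3 D$)
$X{\left(20,41 \right)} y = \left(-18 - 123\right) 46 = \left(-141\right) 46 = -6486$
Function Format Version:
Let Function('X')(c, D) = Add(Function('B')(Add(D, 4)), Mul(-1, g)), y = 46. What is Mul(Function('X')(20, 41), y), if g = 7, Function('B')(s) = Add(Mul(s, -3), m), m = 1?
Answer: -6486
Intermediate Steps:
Function('B')(s) = Add(1, Mul(-3, s)) (Function('B')(s) = Add(Mul(s, -3), 1) = Add(Mul(-3, s), 1) = Add(1, Mul(-3, s)))
Function('X')(c, D) = Add(-18, Mul(-3, D)) (Function('X')(c, D) = Add(Add(1, Mul(-3, Add(D, 4))), Mul(-1, 7)) = Add(Add(1, Mul(-3, Add(4, D))), -7) = Add(Add(1, Add(-12, Mul(-3, D))), -7) = Add(Add(-11, Mul(-3, D)), -7) = Add(-18, Mul(-3, D)))
Mul(Function('X')(20, 41), y) = Mul(Add(-18, Mul(-3, 41)), 46) = Mul(Add(-18, -123), 46) = Mul(-141, 46) = -6486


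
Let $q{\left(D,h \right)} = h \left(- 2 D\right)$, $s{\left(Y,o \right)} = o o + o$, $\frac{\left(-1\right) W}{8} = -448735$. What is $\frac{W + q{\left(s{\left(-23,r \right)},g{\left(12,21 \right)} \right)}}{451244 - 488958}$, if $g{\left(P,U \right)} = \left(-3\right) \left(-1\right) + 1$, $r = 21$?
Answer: $- \frac{1793092}{18857} \approx -95.089$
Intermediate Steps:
$W = 3589880$ ($W = \left(-8\right) \left(-448735\right) = 3589880$)
$g{\left(P,U \right)} = 4$ ($g{\left(P,U \right)} = 3 + 1 = 4$)
$s{\left(Y,o \right)} = o + o^{2}$ ($s{\left(Y,o \right)} = o^{2} + o = o + o^{2}$)
$q{\left(D,h \right)} = - 2 D h$
$\frac{W + q{\left(s{\left(-23,r \right)},g{\left(12,21 \right)} \right)}}{451244 - 488958} = \frac{3589880 - 2 \cdot 21 \left(1 + 21\right) 4}{451244 - 488958} = \frac{3589880 - 2 \cdot 21 \cdot 22 \cdot 4}{-37714} = \left(3589880 - 924 \cdot 4\right) \left(- \frac{1}{37714}\right) = \left(3589880 - 3696\right) \left(- \frac{1}{37714}\right) = 3586184 \left(- \frac{1}{37714}\right) = - \frac{1793092}{18857}$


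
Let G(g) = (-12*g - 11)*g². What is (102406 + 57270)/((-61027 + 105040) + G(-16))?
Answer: 159676/90349 ≈ 1.7673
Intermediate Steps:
G(g) = g²*(-11 - 12*g) (G(g) = (-11 - 12*g)*g² = g²*(-11 - 12*g))
(102406 + 57270)/((-61027 + 105040) + G(-16)) = (102406 + 57270)/((-61027 + 105040) + (-16)²*(-11 - 12*(-16))) = 159676/(44013 + 256*(-11 + 192)) = 159676/(44013 + 256*181) = 159676/(44013 + 46336) = 159676/90349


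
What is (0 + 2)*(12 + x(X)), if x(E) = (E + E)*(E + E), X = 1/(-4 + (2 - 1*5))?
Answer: 1184/49 ≈ 24.163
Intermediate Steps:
X = -⅐ (X = 1/(-4 + (2 - 5)) = 1/(-4 - 3) = 1/(-7) = -⅐ ≈ -0.14286)
x(E) = 4*E² (x(E) = (2*E)*(2*E) = 4*E²)
(0 + 2)*(12 + x(X)) = (0 + 2)*(12 + 4*(-⅐)²) = 2*(12 + 4*(1/49)) = 2*(12 + 4/49) = 2*(592/49) = 1184/49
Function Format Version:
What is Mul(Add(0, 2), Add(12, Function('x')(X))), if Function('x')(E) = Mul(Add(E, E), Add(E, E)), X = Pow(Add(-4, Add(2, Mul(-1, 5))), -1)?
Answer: Rational(1184, 49) ≈ 24.163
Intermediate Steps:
X = Rational(-1, 7) (X = Pow(Add(-4, Add(2, -5)), -1) = Pow(Add(-4, -3), -1) = Pow(-7, -1) = Rational(-1, 7) ≈ -0.14286)
Function('x')(E) = Mul(4, Pow(E, 2)) (Function('x')(E) = Mul(Mul(2, E), Mul(2, E)) = Mul(4, Pow(E, 2)))
Mul(Add(0, 2), Add(12, Function('x')(X))) = Mul(Add(0, 2), Add(12, Mul(4, Pow(Rational(-1, 7), 2)))) = Mul(2, Add(12, Mul(4, Rational(1, 49)))) = Mul(2, Add(12, Rational(4, 49))) = Mul(2, Rational(592, 49)) = Rational(1184, 49)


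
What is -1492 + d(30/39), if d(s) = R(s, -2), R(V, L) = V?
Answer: -19386/13 ≈ -1491.2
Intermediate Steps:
d(s) = s
-1492 + d(30/39) = -1492 + 30/39 = -1492 + 30*(1/39) = -1492 + 10/13 = -19386/13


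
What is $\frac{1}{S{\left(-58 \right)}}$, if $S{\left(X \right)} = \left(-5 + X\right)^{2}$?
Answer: $\frac{1}{3969} \approx 0.00025195$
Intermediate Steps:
$\frac{1}{S{\left(-58 \right)}} = \frac{1}{\left(-5 - 58\right)^{2}} = \frac{1}{\left(-63\right)^{2}} = \frac{1}{3969}$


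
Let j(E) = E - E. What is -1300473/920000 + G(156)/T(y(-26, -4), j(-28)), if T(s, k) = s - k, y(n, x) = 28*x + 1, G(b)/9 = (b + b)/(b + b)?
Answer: -50877501/34040000 ≈ -1.4946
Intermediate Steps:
j(E) = 0
G(b) = 9 (G(b) = 9*((b + b)/(b + b)) = 9*((2*b)/((2*b))) = 9*((2*b)*(1/(2*b))) = 9*1 = 9)
y(n, x) = 1 + 28*x
-1300473/920000 + G(156)/T(y(-26, -4), j(-28)) = -1300473/920000 + 9/((1 + 28*(-4)) - 1*0) = -1300473*1/920000 + 9/((1 - 112) + 0) = -1300473/920000 + 9/(-111 + 0) = -1300473/920000 + 9/(-111) = -1300473/920000 + 9*(-1/111) = -1300473/920000 - 3/37 = -50877501/34040000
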